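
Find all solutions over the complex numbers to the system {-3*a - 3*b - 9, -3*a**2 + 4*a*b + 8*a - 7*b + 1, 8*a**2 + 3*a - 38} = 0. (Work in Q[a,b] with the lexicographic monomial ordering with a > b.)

{(2, -5)}

Compute a lex Gröbner basis by Buchberger's algorithm.
f_1 = -3*a - 3*b - 9, LT = a.
f_2 = -3*a**2 + 4*a*b + 8*a - 7*b + 1, LT = a**2.
f_3 = 8*a**2 + 3*a - 38, LT = a**2.

S(f_1,f_2): lcm = a**2. S = 7/3*a*b + 17/3*a - 7/3*b + 1/3.
  leading term a*b: subtract (-7/9*b)·f_1 from 7/3*a*b + 17/3*a - 7/3*b + 1/3 → 17/3*a - 7/3*b**2 - 28/3*b + 1/3
  leading term a: subtract (-17/9)·f_1 from 17/3*a - 7/3*b**2 - 28/3*b + 1/3 → -7/3*b**2 - 15*b - 50/3
  leading term b**2: no divisor's leading term divides it; move -7/3*b**2 to the remainder.
  leading term b: no divisor's leading term divides it; move -15*b to the remainder.
  leading term 1: no divisor's leading term divides it; move -50/3 to the remainder.
  remainder -7/3*b**2 - 15*b - 50/3 ≠ 0; add h_4 = -7/3*b**2 - 15*b - 50/3 to the basis.

S(f_1,f_3): lcm = a**2. S = a*b + 21/8*a + 19/4.
  leading term a*b: subtract (-1/3*b)·f_1 from a*b + 21/8*a + 19/4 → 21/8*a - b**2 - 3*b + 19/4
  leading term a: subtract (-7/8)·f_1 from 21/8*a - b**2 - 3*b + 19/4 → -b**2 - 45/8*b - 25/8
  leading term b**2: subtract (3/7)·h_4 from -b**2 - 45/8*b - 25/8 → 45/56*b + 225/56
  leading term b: no divisor's leading term divides it; move 45/56*b to the remainder.
  leading term 1: no divisor's leading term divides it; move 225/56 to the remainder.
  remainder 45/56*b + 225/56 ≠ 0; add h_5 = 45/56*b + 225/56 to the basis.

The other S-polynomials (S(f_2,f_3), S(f_1,h_4), S(f_2,h_4), S(f_3,h_4), S(f_1,h_5), S(f_2,h_5), S(f_3,h_5), S(h_4,h_5)) all reduce to 0 modulo the current basis, so we have a Gröbner basis.
Inter-reduce: drop elements whose leading term is divisible by another's, tail-reduce, and make monic.
Reduced Gröbner basis: {a - 2, b + 5}.

From the last basis element, b + 5 = 0, so b takes values in {-5}. Each choice, substituted upward through the basis, yields the corresponding point(s) of the solution set.
  b = -5: the earlier basis element becomes a - 2 = 0, giving a = 2 — point (2, -5).
Check: every point annihilates each of the original generators.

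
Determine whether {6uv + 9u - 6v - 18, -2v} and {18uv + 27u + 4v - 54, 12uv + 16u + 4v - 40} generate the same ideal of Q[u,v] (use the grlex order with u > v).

Two ideals are equal iff their reduced Gröbner bases coincide (the reduced basis is unique for a fixed ordering).
Buchberger on the first generating set:
f_1 = 6uv + 9u - 6v - 18, LT = uv.
f_2 = -2v, LT = v.

S(f_1,f_2): lcm = uv. S = 3/2u - v - 3.
  leading term u: no divisor's leading term divides it; move 3/2u to the remainder.
  leading term v: subtract (1/2)·f_2 from -v - 3 → -3
  leading term 1: no divisor's leading term divides it; move -3 to the remainder.
  remainder 3/2u - 3 ≠ 0; add g_3 = 3/2u - 3 to the basis.

The other S-polynomials (S(f_1,g_3), S(f_2,g_3)) all reduce to 0 modulo the current basis, so we have a Gröbner basis.
Inter-reduce: drop elements whose leading term is divisible by another's, tail-reduce, and make monic.
Reduced Gröbner basis: {u - 2, v}.

Buchberger on the second generating set:
h_1 = 18uv + 27u + 4v - 54, LT = uv.
h_2 = 12uv + 16u + 4v - 40, LT = uv.

S(h_1,h_2): lcm = uv. S = 1/6u - 1/9v + 1/3.
  leading term u: no divisor's leading term divides it; move 1/6u to the remainder.
  leading term v: no divisor's leading term divides it; move -1/9v to the remainder.
  leading term 1: no divisor's leading term divides it; move 1/3 to the remainder.
  remainder 1/6u - 1/9v + 1/3 ≠ 0; add k_3 = 1/6u - 1/9v + 1/3 to the basis.

S(h_1,k_3): lcm = uv. S = 2/3v^2 + 3/2u - 16/9v - 3.
  leading term v^2: no divisor's leading term divides it; move 2/3v^2 to the remainder.
  leading term u: subtract (9)·k_3 from 3/2u - 16/9v - 3 → -7/9v - 6
  leading term v: no divisor's leading term divides it; move -7/9v to the remainder.
  leading term 1: no divisor's leading term divides it; move -6 to the remainder.
  remainder 2/3v^2 - 7/9v - 6 ≠ 0; add k_4 = 2/3v^2 - 7/9v - 6 to the basis.

The other S-polynomials (S(h_2,k_3), S(h_1,k_4), S(h_2,k_4), S(k_3,k_4)) all reduce to 0 modulo the current basis, so we have a Gröbner basis.
Inter-reduce: drop elements whose leading term is divisible by another's, tail-reduce, and make monic.
Reduced Gröbner basis: {v^2 - 7/6v - 9, u - 2/3v + 2}.

Since the reduced bases disagree, the two ideals are not the same.

No, the ideals differ.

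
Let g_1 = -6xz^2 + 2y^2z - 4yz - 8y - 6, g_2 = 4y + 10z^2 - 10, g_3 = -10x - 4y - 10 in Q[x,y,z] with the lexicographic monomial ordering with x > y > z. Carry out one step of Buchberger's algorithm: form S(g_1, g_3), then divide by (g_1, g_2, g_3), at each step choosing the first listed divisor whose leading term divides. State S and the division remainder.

lcm(LM(g_1), LM(g_3)) = xz^2.
S = (lcm/LT(g_1))·g_1 − (lcm/LT(g_3))·g_3 = -1/3y^2z - 2/5yz^2 + 2/3yz + 4/3y - z^2 + 1.
Reduce S modulo (g_1, g_2, g_3) in that order:
  leading term y^2z: subtract (-1/12yz)·g_2 from -1/3y^2z - 2/5yz^2 + 2/3yz + 4/3y - z^2 + 1 → 5/6yz^3 - 2/5yz^2 - 1/6yz + 4/3y - z^2 + 1
  leading term yz^3: subtract (5/24z^3)·g_2 from 5/6yz^3 - 2/5yz^2 - 1/6yz + 4/3y - z^2 + 1 → -2/5yz^2 - 1/6yz + 4/3y - 25/12z^5 + 25/12z^3 - z^2 + 1
  leading term yz^2: subtract (-1/10z^2)·g_2 from -2/5yz^2 - 1/6yz + 4/3y - 25/12z^5 + 25/12z^3 - z^2 + 1 → -1/6yz + 4/3y - 25/12z^5 + z^4 + 25/12z^3 - 2z^2 + 1
  leading term yz: subtract (-1/24z)·g_2 from -1/6yz + 4/3y - 25/12z^5 + z^4 + 25/12z^3 - 2z^2 + 1 → 4/3y - 25/12z^5 + z^4 + 5/2z^3 - 2z^2 - 5/12z + 1
  leading term y: subtract (1/3)·g_2 from 4/3y - 25/12z^5 + z^4 + 5/2z^3 - 2z^2 - 5/12z + 1 → -25/12z^5 + z^4 + 5/2z^3 - 16/3z^2 - 5/12z + 13/3
  leading term z^5: no divisor's leading term divides it; move -25/12z^5 to the remainder.
  leading term z^4: no divisor's leading term divides it; move z^4 to the remainder.
  leading term z^3: no divisor's leading term divides it; move 5/2z^3 to the remainder.
  leading term z^2: no divisor's leading term divides it; move -16/3z^2 to the remainder.
  leading term z: no divisor's leading term divides it; move -5/12z to the remainder.
  leading term 1: no divisor's leading term divides it; move 13/3 to the remainder.
The remainder -25/12z^5 + z^4 + 5/2z^3 - 16/3z^2 - 5/12z + 13/3 is nonzero, so it would be added as the next basis element.
This is the inner loop of Buchberger's algorithm — each nonzero remainder becomes a new basis element.

S(g_1, g_3) = -1/3y^2z - 2/5yz^2 + 2/3yz + 4/3y - z^2 + 1; remainder on division = -25/12z^5 + z^4 + 5/2z^3 - 16/3z^2 - 5/12z + 13/3.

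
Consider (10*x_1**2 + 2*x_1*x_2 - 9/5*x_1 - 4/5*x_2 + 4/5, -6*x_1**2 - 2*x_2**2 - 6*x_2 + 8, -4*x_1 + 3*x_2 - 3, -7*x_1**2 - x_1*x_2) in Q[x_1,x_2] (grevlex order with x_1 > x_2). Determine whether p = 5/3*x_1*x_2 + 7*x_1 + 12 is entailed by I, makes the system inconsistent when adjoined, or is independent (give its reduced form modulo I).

Adjoining 5/3*x_1*x_2 + 7*x_1 + 12 makes the ideal the whole ring: the system is inconsistent.

First compute the reduced Gröbner basis of I by Buchberger's algorithm.
f_1 = 10*x_1**2 + 2*x_1*x_2 - 9/5*x_1 - 4/5*x_2 + 4/5, LT = x_1**2.
f_2 = -6*x_1**2 - 2*x_2**2 - 6*x_2 + 8, LT = x_1**2.
f_3 = -4*x_1 + 3*x_2 - 3, LT = x_1.
f_4 = -7*x_1**2 - x_1*x_2, LT = x_1**2.

S(f_1,f_2): lcm = x_1**2. S = 1/5*x_1*x_2 - 1/3*x_2**2 - 9/50*x_1 - 27/25*x_2 + 106/75.
  leading term x_1*x_2: subtract (-1/20*x_2)·f_3 from 1/5*x_1*x_2 - 1/3*x_2**2 - 9/50*x_1 - 27/25*x_2 + 106/75 → -11/60*x_2**2 - 9/50*x_1 - 123/100*x_2 + 106/75
  leading term x_2**2: no divisor's leading term divides it; move -11/60*x_2**2 to the remainder.
  leading term x_1: subtract (9/200)·f_3 from -9/50*x_1 - 123/100*x_2 + 106/75 → -273/200*x_2 + 929/600
  leading term x_2: no divisor's leading term divides it; move -273/200*x_2 to the remainder.
  leading term 1: no divisor's leading term divides it; move 929/600 to the remainder.
  remainder -11/60*x_2**2 - 273/200*x_2 + 929/600 ≠ 0; add h_5 = -11/60*x_2**2 - 273/200*x_2 + 929/600 to the basis.

S(f_1,f_3): lcm = x_1**2. S = 19/20*x_1*x_2 - 93/100*x_1 - 2/25*x_2 + 2/25.
  leading term x_1*x_2: subtract (-19/80*x_2)·f_3 from 19/20*x_1*x_2 - 93/100*x_1 - 2/25*x_2 + 2/25 → 57/80*x_2**2 - 93/100*x_1 - 317/400*x_2 + 2/25
  leading term x_2**2: subtract (-171/44)·h_5 from 57/80*x_2**2 - 93/100*x_1 - 317/400*x_2 + 2/25 → -93/100*x_1 - 53657/8800*x_2 + 53657/8800
  leading term x_1: subtract (93/400)·f_3 from -93/100*x_1 - 53657/8800*x_2 + 53657/8800 → -11959/1760*x_2 + 11959/1760
  leading term x_2: no divisor's leading term divides it; move -11959/1760*x_2 to the remainder.
  leading term 1: no divisor's leading term divides it; move 11959/1760 to the remainder.
  remainder -11959/1760*x_2 + 11959/1760 ≠ 0; add h_6 = -11959/1760*x_2 + 11959/1760 to the basis.

The other S-polynomials (S(f_1,f_4), S(f_2,f_3), S(f_2,f_4), S(f_3,f_4), S(f_1,h_5), S(f_2,h_5), S(f_3,h_5), S(f_4,h_5), S(f_1,h_6), S(f_2,h_6), S(f_3,h_6), S(f_4,h_6), S(h_5,h_6)) all reduce to 0 modulo the current basis, so we have a Gröbner basis.
Inter-reduce: drop elements whose leading term is divisible by another's, tail-reduce, and make monic.
Reduced Gröbner basis: {x_1, x_2 - 1}.
Label its elements g_1 = x_1, g_2 = x_2 - 1.

Reduce p = 5/3*x_1*x_2 + 7*x_1 + 12 modulo G:
  leading term x_1*x_2: subtract (5/3*x_2)·g_1 from 5/3*x_1*x_2 + 7*x_1 + 12 → 7*x_1 + 12
  leading term x_1: subtract (7)·g_1 from 7*x_1 + 12 → 12
  leading term 1: no divisor's leading term divides it; move 12 to the remainder.
  normal form = 12.
The normal form is nonzero, so p ∉ I. Since p minus its normal form lies in I, I + (p) = I + (r) where r = 12; decide whether this ideal is the whole ring.
Here r = 12 is a nonzero constant, hence a unit: 1 ∈ I + (p), the Gröbner basis of I + (p) is {1}, and the enlarged system has no common solution — adjoining p is inconsistent.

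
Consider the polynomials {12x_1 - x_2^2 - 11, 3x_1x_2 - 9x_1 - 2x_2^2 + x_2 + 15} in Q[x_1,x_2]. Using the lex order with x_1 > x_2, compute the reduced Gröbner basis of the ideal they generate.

G = {x_1 - 1/12x_2^2 - 11/12, x_2^3 - 11x_2^2 + 15x_2 + 27}

f_1 = 12x_1 - x_2^2 - 11, LT = x_1.
f_2 = 3x_1x_2 - 9x_1 - 2x_2^2 + x_2 + 15, LT = x_1x_2.

S(f_1,f_2): lcm = x_1x_2. S = 3x_1 - 1/12x_2^3 + 2/3x_2^2 - 5/4x_2 - 5.
  reduce S modulo (f_1, f_2):
  remainder -1/12x_2^3 + 11/12x_2^2 - 5/4x_2 - 9/4 ≠ 0; add g_3 = -1/12x_2^3 + 11/12x_2^2 - 5/4x_2 - 9/4 to the basis.

The other S-polynomials (S(f_1,g_3), S(f_2,g_3)) all reduce to 0 modulo the current basis, so we have a Gröbner basis.
Inter-reduce: drop elements whose leading term is divisible by another's, tail-reduce, and make monic.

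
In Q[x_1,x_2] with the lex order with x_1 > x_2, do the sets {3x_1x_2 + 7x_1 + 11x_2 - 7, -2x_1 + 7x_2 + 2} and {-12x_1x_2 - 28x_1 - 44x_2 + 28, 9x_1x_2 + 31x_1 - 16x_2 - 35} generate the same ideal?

No, the ideals differ.

Two ideals are equal iff their reduced Gröbner bases coincide (the reduced basis is unique for a fixed ordering).
Buchberger on the first generating set:
f_1 = 3x_1x_2 + 7x_1 + 11x_2 - 7, LT = x_1x_2.
f_2 = -2x_1 + 7x_2 + 2, LT = x_1.

S(f_1,f_2): lcm = x_1x_2. S = \tfrac{7}{3}x_1 + \tfrac{7}{2}x_2^{2} + \tfrac{14}{3}x_2 - \tfrac{7}{3}.
  leading term x_1: subtract (-\tfrac{7}{6})·f_2 from \tfrac{7}{3}x_1 + \tfrac{7}{2}x_2^{2} + \tfrac{14}{3}x_2 - \tfrac{7}{3} → \tfrac{7}{2}x_2^{2} + \tfrac{77}{6}x_2
  leading term x_2^{2}: no divisor's leading term divides it; move \tfrac{7}{2}x_2^{2} to the remainder.
  leading term x_2: no divisor's leading term divides it; move \tfrac{77}{6}x_2 to the remainder.
  remainder \tfrac{7}{2}x_2^{2} + \tfrac{77}{6}x_2 ≠ 0; add g_3 = \tfrac{7}{2}x_2^{2} + \tfrac{77}{6}x_2 to the basis.

The other S-polynomials (S(f_1,g_3), S(f_2,g_3)) all reduce to 0 modulo the current basis, so we have a Gröbner basis.
Inter-reduce: drop elements whose leading term is divisible by another's, tail-reduce, and make monic.
Reduced Gröbner basis: {x_1 - \tfrac{7}{2}x_2 - 1, x_2^{2} + \tfrac{11}{3}x_2}.

Buchberger on the second generating set:
h_1 = -12x_1x_2 - 28x_1 - 44x_2 + 28, LT = x_1x_2.
h_2 = 9x_1x_2 + 31x_1 - 16x_2 - 35, LT = x_1x_2.

S(h_1,h_2): lcm = x_1x_2. S = -\tfrac{10}{9}x_1 + \tfrac{49}{9}x_2 + \tfrac{14}{9}.
  leading term x_1: no divisor's leading term divides it; move -\tfrac{10}{9}x_1 to the remainder.
  leading term x_2: no divisor's leading term divides it; move \tfrac{49}{9}x_2 to the remainder.
  leading term 1: no divisor's leading term divides it; move \tfrac{14}{9} to the remainder.
  remainder -\tfrac{10}{9}x_1 + \tfrac{49}{9}x_2 + \tfrac{14}{9} ≠ 0; add k_3 = -\tfrac{10}{9}x_1 + \tfrac{49}{9}x_2 + \tfrac{14}{9} to the basis.

S(h_1,k_3): lcm = x_1x_2. S = \tfrac{7}{3}x_1 + \tfrac{49}{10}x_2^{2} + \tfrac{76}{15}x_2 - \tfrac{7}{3}.
  leading term x_1: subtract (-\tfrac{21}{10})·k_3 from \tfrac{7}{3}x_1 + \tfrac{49}{10}x_2^{2} + \tfrac{76}{15}x_2 - \tfrac{7}{3} → \tfrac{49}{10}x_2^{2} + \tfrac{33}{2}x_2 + \tfrac{14}{15}
  leading term x_2^{2}: no divisor's leading term divides it; move \tfrac{49}{10}x_2^{2} to the remainder.
  leading term x_2: no divisor's leading term divides it; move \tfrac{33}{2}x_2 to the remainder.
  leading term 1: no divisor's leading term divides it; move \tfrac{14}{15} to the remainder.
  remainder \tfrac{49}{10}x_2^{2} + \tfrac{33}{2}x_2 + \tfrac{14}{15} ≠ 0; add k_4 = \tfrac{49}{10}x_2^{2} + \tfrac{33}{2}x_2 + \tfrac{14}{15} to the basis.

The other S-polynomials (S(h_2,k_3), S(h_1,k_4), S(h_2,k_4), S(k_3,k_4)) all reduce to 0 modulo the current basis, so we have a Gröbner basis.
Inter-reduce: drop elements whose leading term is divisible by another's, tail-reduce, and make monic.
Reduced Gröbner basis: {x_1 - \tfrac{49}{10}x_2 - \tfrac{7}{5}, x_2^{2} + \tfrac{165}{49}x_2 + \tfrac{4}{21}}.

The bases are distinct; the ideals are different.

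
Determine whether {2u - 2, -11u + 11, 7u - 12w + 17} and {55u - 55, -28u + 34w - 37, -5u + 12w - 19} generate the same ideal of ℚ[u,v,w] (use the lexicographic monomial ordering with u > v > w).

No, the ideals differ.

Two ideals are equal iff their reduced Gröbner bases coincide (the reduced basis is unique for a fixed ordering).
Buchberger on the first generating set:
f_1 = 2u - 2, LT = u.
f_2 = -11u + 11, LT = u.
f_3 = 7u - 12w + 17, LT = u.

S(f_1,f_3): lcm = u. S = 12/7w - 24/7.
  leading term w: no divisor's leading term divides it; move 12/7w to the remainder.
  leading term 1: no divisor's leading term divides it; move -24/7 to the remainder.
  remainder 12/7w - 24/7 ≠ 0; add g_4 = 12/7w - 24/7 to the basis.

The other S-polynomials (S(f_1,f_2), S(f_2,f_3), S(f_1,g_4), S(f_2,g_4), S(f_3,g_4)) all reduce to 0 modulo the current basis, so we have a Gröbner basis.
Inter-reduce: drop elements whose leading term is divisible by another's, tail-reduce, and make monic.
Reduced Gröbner basis: {u - 1, w - 2}.

Buchberger on the second generating set:
h_1 = 55u - 55, LT = u.
h_2 = -28u + 34w - 37, LT = u.
h_3 = -5u + 12w - 19, LT = u.

S(h_1,h_2): lcm = u. S = 17/14w - 65/28.
  leading term w: no divisor's leading term divides it; move 17/14w to the remainder.
  leading term 1: no divisor's leading term divides it; move -65/28 to the remainder.
  remainder 17/14w - 65/28 ≠ 0; add k_4 = 17/14w - 65/28 to the basis.

S(h_1,h_3): lcm = u. S = 12/5w - 24/5.
  leading term w: subtract (168/85)·k_4 from 12/5w - 24/5 → -18/85
  leading term 1: no divisor's leading term divides it; move -18/85 to the remainder.
  remainder -18/85 ≠ 0; add k_5 = -18/85 to the basis.

The other S-polynomials (S(h_2,h_3), S(h_1,k_4), S(h_2,k_4), S(h_3,k_4), S(h_1,k_5), S(h_2,k_5), S(h_3,k_5), S(k_4,k_5)) all reduce to 0 modulo the current basis, so we have a Gröbner basis.
Inter-reduce: drop elements whose leading term is divisible by another's, tail-reduce, and make monic.
Reduced Gröbner basis: {1}.

The bases are distinct; the ideals are different.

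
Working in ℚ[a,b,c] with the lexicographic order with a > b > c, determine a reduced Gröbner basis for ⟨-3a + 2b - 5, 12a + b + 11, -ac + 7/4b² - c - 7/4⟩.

G = {a + 1, b - 1}

f_1 = -3a + 2b - 5, LT = a.
f_2 = 12a + b + 11, LT = a.
f_3 = -ac + 7/4b² - c - 7/4, LT = ac.

S(f_1,f_2): lcm = a. S = -¾b + ¾.
  leading term b: no divisor's leading term divides it; move -¾b to the remainder.
  leading term 1: no divisor's leading term divides it; move ¾ to the remainder.
  remainder -¾b + ¾ ≠ 0; add g_4 = -¾b + ¾ to the basis.

The other S-polynomials (S(f_1,f_3), S(f_2,f_3), S(f_1,g_4), S(f_2,g_4), S(f_3,g_4)) all reduce to 0 modulo the current basis, so we have a Gröbner basis.
Inter-reduce: drop elements whose leading term is divisible by another's, tail-reduce, and make monic.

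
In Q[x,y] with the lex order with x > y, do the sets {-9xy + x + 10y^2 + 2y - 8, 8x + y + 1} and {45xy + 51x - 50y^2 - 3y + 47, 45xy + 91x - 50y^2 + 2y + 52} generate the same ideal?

Equality of ideals is decidable: compute both reduced Gröbner bases (unique for the ordering) and check whether they agree.
Buchberger on the first generating set:
f_1 = -9xy + x + 10y^2 + 2y - 8, LT = xy.
f_2 = 8x + y + 1, LT = x.

S(f_1,f_2): lcm = xy. S = -1/9x - 89/72y^2 - 25/72y + 8/9.
  leading term x: subtract (-1/72)·f_2 from -1/9x - 89/72y^2 - 25/72y + 8/9 → -89/72y^2 - 1/3y + 65/72
  leading term y^2: no divisor's leading term divides it; move -89/72y^2 to the remainder.
  leading term y: no divisor's leading term divides it; move -1/3y to the remainder.
  leading term 1: no divisor's leading term divides it; move 65/72 to the remainder.
  remainder -89/72y^2 - 1/3y + 65/72 ≠ 0; add g_3 = -89/72y^2 - 1/3y + 65/72 to the basis.

The other S-polynomials (S(f_1,g_3), S(f_2,g_3)) all reduce to 0 modulo the current basis, so we have a Gröbner basis.
Inter-reduce: drop elements whose leading term is divisible by another's, tail-reduce, and make monic.
Reduced Gröbner basis: {x + 1/8y + 1/8, y^2 + 24/89y - 65/89}.

Buchberger on the second generating set:
h_1 = 45xy + 51x - 50y^2 - 3y + 47, LT = xy.
h_2 = 45xy + 91x - 50y^2 + 2y + 52, LT = xy.

S(h_1,h_2): lcm = xy. S = -8/9x - 1/9y - 1/9.
  leading term x: no divisor's leading term divides it; move -8/9x to the remainder.
  leading term y: no divisor's leading term divides it; move -1/9y to the remainder.
  leading term 1: no divisor's leading term divides it; move -1/9 to the remainder.
  remainder -8/9x - 1/9y - 1/9 ≠ 0; add k_3 = -8/9x - 1/9y - 1/9 to the basis.

S(h_1,k_3): lcm = xy. S = 17/15x - 89/72y^2 - 23/120y + 47/45.
  leading term x: subtract (-51/40)·k_3 from 17/15x - 89/72y^2 - 23/120y + 47/45 → -89/72y^2 - 1/3y + 65/72
  leading term y^2: no divisor's leading term divides it; move -89/72y^2 to the remainder.
  leading term y: no divisor's leading term divides it; move -1/3y to the remainder.
  leading term 1: no divisor's leading term divides it; move 65/72 to the remainder.
  remainder -89/72y^2 - 1/3y + 65/72 ≠ 0; add k_4 = -89/72y^2 - 1/3y + 65/72 to the basis.

The other S-polynomials (S(h_2,k_3), S(h_1,k_4), S(h_2,k_4), S(k_3,k_4)) all reduce to 0 modulo the current basis, so we have a Gröbner basis.
Inter-reduce: drop elements whose leading term is divisible by another's, tail-reduce, and make monic.
Reduced Gröbner basis: {x + 1/8y + 1/8, y^2 + 24/89y - 65/89}.

These coincide, so the ideals are equal.
The choice of monomial ordering does not affect the verdict — as long as both bases are computed under the same ordering, their equality decides ideal equality.

Yes, the ideals are equal.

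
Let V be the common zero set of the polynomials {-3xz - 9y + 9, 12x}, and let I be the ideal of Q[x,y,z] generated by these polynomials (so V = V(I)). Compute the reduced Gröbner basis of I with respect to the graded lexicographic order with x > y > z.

G = {x, y - 1}

f_1 = -3xz - 9y + 9, LT = xz.
f_2 = 12x, LT = x.

S(f_1,f_2): lcm = xz. S = 3y - 3.
  leading term y: no divisor's leading term divides it; move 3y to the remainder.
  leading term 1: no divisor's leading term divides it; move -3 to the remainder.
  remainder 3y - 3 ≠ 0; add g_3 = 3y - 3 to the basis.

The other S-polynomials (S(f_1,g_3), S(f_2,g_3)) all reduce to 0 modulo the current basis, so we have a Gröbner basis.
Inter-reduce: drop elements whose leading term is divisible by another's, tail-reduce, and make monic.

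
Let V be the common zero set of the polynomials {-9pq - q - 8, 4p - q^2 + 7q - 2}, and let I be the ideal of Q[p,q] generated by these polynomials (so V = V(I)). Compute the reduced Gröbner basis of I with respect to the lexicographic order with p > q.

f_1 = -9pq - q - 8, LT = pq.
f_2 = 4p - q^2 + 7q - 2, LT = p.

S(f_1,f_2): lcm = pq. S = 1/4q^3 - 7/4q^2 + 11/18q + 8/9.
  reduce S modulo (f_1, f_2):
  remainder 1/4q^3 - 7/4q^2 + 11/18q + 8/9 ≠ 0; add g_3 = 1/4q^3 - 7/4q^2 + 11/18q + 8/9 to the basis.

The other S-polynomials (S(f_1,g_3), S(f_2,g_3)) all reduce to 0 modulo the current basis, so we have a Gröbner basis.
Inter-reduce: drop elements whose leading term is divisible by another's, tail-reduce, and make monic.

G = {p - 1/4q^2 + 7/4q - 1/2, q^3 - 7q^2 + 22/9q + 32/9}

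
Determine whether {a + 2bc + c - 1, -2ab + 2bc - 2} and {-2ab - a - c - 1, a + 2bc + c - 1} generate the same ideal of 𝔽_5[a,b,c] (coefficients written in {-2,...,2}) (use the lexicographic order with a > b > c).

For a fixed monomial order, each ideal has a unique reduced Gröbner basis; comparing bases decides equality.
Buchberger on the first generating set:
f_1 = a + 2bc + c - 1, LT = a.
f_2 = -2ab + 2bc - 2, LT = ab.

S(f_1,f_2): lcm = ab. S = 2b²c + 2bc - b - 1.
  leading term b²c: no divisor's leading term divides it; move 2b²c to the remainder.
  leading term bc: no divisor's leading term divides it; move 2bc to the remainder.
  leading term b: no divisor's leading term divides it; move -b to the remainder.
  leading term 1: no divisor's leading term divides it; move -1 to the remainder.
  remainder 2b²c + 2bc - b - 1 ≠ 0; add g_3 = 2b²c + 2bc - b - 1 to the basis.

The other S-polynomials (S(f_1,g_3), S(f_2,g_3)) all reduce to 0 modulo the current basis, so we have a Gröbner basis.
Inter-reduce: drop elements whose leading term is divisible by another's, tail-reduce, and make monic.
Reduced Gröbner basis: {a + 2bc + c - 1, b²c + bc + 2b + 2}.

Buchberger on the second generating set:
h_1 = -2ab - a - c - 1, LT = ab.
h_2 = a + 2bc + c - 1, LT = a.

S(h_1,h_2): lcm = ab. S = -2a - 2b²c - bc + b - 2c - 2.
  leading term a: subtract (-2)·h_2 from -2a - 2b²c - bc + b - 2c - 2 → -2b²c - 2bc + b + 1
  leading term b²c: no divisor's leading term divides it; move -2b²c to the remainder.
  leading term bc: no divisor's leading term divides it; move -2bc to the remainder.
  leading term b: no divisor's leading term divides it; move b to the remainder.
  leading term 1: no divisor's leading term divides it; move 1 to the remainder.
  remainder -2b²c - 2bc + b + 1 ≠ 0; add k_3 = -2b²c - 2bc + b + 1 to the basis.

The other S-polynomials (S(h_1,k_3), S(h_2,k_3)) all reduce to 0 modulo the current basis, so we have a Gröbner basis.
Inter-reduce: drop elements whose leading term is divisible by another's, tail-reduce, and make monic.
Reduced Gröbner basis: {a + 2bc + c - 1, b²c + bc + 2b + 2}.

These coincide, so the ideals are equal.

Yes, the ideals are equal.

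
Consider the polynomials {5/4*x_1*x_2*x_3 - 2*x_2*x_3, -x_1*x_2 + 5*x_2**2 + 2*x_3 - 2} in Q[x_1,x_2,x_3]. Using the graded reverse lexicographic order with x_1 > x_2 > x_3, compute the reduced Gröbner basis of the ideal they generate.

f_1 = 5/4*x_1*x_2*x_3 - 2*x_2*x_3, LT = x_1*x_2*x_3.
f_2 = -x_1*x_2 + 5*x_2**2 + 2*x_3 - 2, LT = x_1*x_2.

S(f_1,f_2): lcm = x_1*x_2*x_3. S = 5*x_2**2*x_3 - 8/5*x_2*x_3 + 2*x_3**2 - 2*x_3.
  reduce S modulo (f_1, f_2):
  remainder 5*x_2**2*x_3 - 8/5*x_2*x_3 + 2*x_3**2 - 2*x_3 ≠ 0; add g_3 = 5*x_2**2*x_3 - 8/5*x_2*x_3 + 2*x_3**2 - 2*x_3 to the basis.

S(f_1,g_3): lcm = x_1*x_2**2*x_3. S = 8/25*x_1*x_2*x_3 - 8/5*x_2**2*x_3 - 2/5*x_1*x_3**2 + 2/5*x_1*x_3.
  reduce S modulo (f_1, f_2, g_3):
  remainder -2/5*x_1*x_3**2 + 2/5*x_1*x_3 + 16/25*x_3**2 - 16/25*x_3 ≠ 0; add g_4 = -2/5*x_1*x_3**2 + 2/5*x_1*x_3 + 16/25*x_3**2 - 16/25*x_3 to the basis.

The other S-polynomials (S(f_2,g_3), S(f_1,g_4), S(f_2,g_4), S(g_3,g_4)) all reduce to 0 modulo the current basis, so we have a Gröbner basis.
Inter-reduce: drop elements whose leading term is divisible by another's, tail-reduce, and make monic.

G = {x_2**2*x_3 - 8/25*x_2*x_3 + 2/5*x_3**2 - 2/5*x_3, x_1*x_3**2 - x_1*x_3 - 8/5*x_3**2 + 8/5*x_3, x_1*x_2 - 5*x_2**2 - 2*x_3 + 2}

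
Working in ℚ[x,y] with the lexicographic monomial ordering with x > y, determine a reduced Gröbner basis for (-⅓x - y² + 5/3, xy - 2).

f_1 = -⅓x - y² + 5/3, LT = x.
f_2 = xy - 2, LT = xy.

S(f_1,f_2): lcm = xy. S = 3y³ - 5y + 2.
  leading term y³: no divisor's leading term divides it; move 3y³ to the remainder.
  leading term y: no divisor's leading term divides it; move -5y to the remainder.
  leading term 1: no divisor's leading term divides it; move 2 to the remainder.
  remainder 3y³ - 5y + 2 ≠ 0; add g_3 = 3y³ - 5y + 2 to the basis.

The other S-polynomials (S(f_1,g_3), S(f_2,g_3)) all reduce to 0 modulo the current basis, so we have a Gröbner basis.
Inter-reduce: drop elements whose leading term is divisible by another's, tail-reduce, and make monic.

G = {x + 3y² - 5, y³ - 5/3y + ⅔}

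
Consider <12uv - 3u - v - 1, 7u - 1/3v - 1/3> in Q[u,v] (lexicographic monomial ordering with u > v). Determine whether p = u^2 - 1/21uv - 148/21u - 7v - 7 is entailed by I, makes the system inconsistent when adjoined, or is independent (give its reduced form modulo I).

u^2 - 1/21uv - 148/21u - 7v - 7 is independent of I; its normal form modulo I is -22/3v - 22/3.

First compute the reduced Gröbner basis of I by Buchberger's algorithm.
f_1 = 12uv - 3u - v - 1, LT = uv.
f_2 = 7u - 1/3v - 1/3, LT = u.

S(f_1,f_2): lcm = uv. S = -1/4u + 1/21v^2 - 1/28v - 1/12.
  leading term u: subtract (-1/28)·f_2 from -1/4u + 1/21v^2 - 1/28v - 1/12 → 1/21v^2 - 1/21v - 2/21
  leading term v^2: no divisor's leading term divides it; move 1/21v^2 to the remainder.
  leading term v: no divisor's leading term divides it; move -1/21v to the remainder.
  leading term 1: no divisor's leading term divides it; move -2/21 to the remainder.
  remainder 1/21v^2 - 1/21v - 2/21 ≠ 0; add h_3 = 1/21v^2 - 1/21v - 2/21 to the basis.

S(f_1,h_3): lcm = uv^2. S = 3/4uv + 2u - 1/12v^2 - 1/12v.
  leading term uv: subtract (1/16)·f_1 from 3/4uv + 2u - 1/12v^2 - 1/12v → 35/16u - 1/12v^2 - 1/48v + 1/16
  leading term u: subtract (5/16)·f_2 from 35/16u - 1/12v^2 - 1/48v + 1/16 → -1/12v^2 + 1/12v + 1/6
  leading term v^2: subtract (-7/4)·h_3 from -1/12v^2 + 1/12v + 1/6 → 0
  remainder 0.

S(f_2,h_3): leading monomials are coprime, so the S-polynomial reduces to 0 (Buchberger's first criterion).
Every S-polynomial of the final basis reduces to 0, so we have a Gröbner basis.
Inter-reduce: drop elements whose leading term is divisible by another's, tail-reduce, and make monic.
Reduced Gröbner basis: {u - 1/21v - 1/21, v^2 - v - 2}.
Label its elements g_1 = u - 1/21v - 1/21, g_2 = v^2 - v - 2.

Reduce p = u^2 - 1/21uv - 148/21u - 7v - 7 modulo G:
  leading term u^2: subtract (u)·g_1 from u^2 - 1/21uv - 148/21u - 7v - 7 → -7u - 7v - 7
  leading term u: subtract (-7)·g_1 from -7u - 7v - 7 → -22/3v - 22/3
  leading term v: no divisor's leading term divides it; move -22/3v to the remainder.
  leading term 1: no divisor's leading term divides it; move -22/3 to the remainder.
  normal form = -22/3v - 22/3.
The normal form is nonzero, so p ∉ I. Since p minus its normal form lies in I, I + (p) = I + (r) where r = -22/3v - 22/3; decide whether this ideal is the whole ring.
Run Buchberger on G together with r (pairs among the g_i already reduce to 0 since G is a Gröbner basis):
g_1 = u - 1/21v - 1/21, LT = u.
g_2 = v^2 - v - 2, LT = v^2.
r = -22/3v - 22/3, LT = v.

S(g_1,g_2): leading monomials are coprime, so the S-polynomial reduces to 0 (Buchberger's first criterion).
S(g_1,r): leading monomials are coprime, so the S-polynomial reduces to 0 (Buchberger's first criterion).
S(g_2,r): lcm = v^2. S = -2v - 2.
  leading term v: subtract (3/11)·r from -2v - 2 → 0
  remainder 0.

Every S-polynomial of the final basis reduces to 0, so we have a Gröbner basis.
Inter-reduce: drop elements whose leading term is divisible by another's, tail-reduce, and make monic.
Reduced Gröbner basis: {u, v + 1}.
The reduced Gröbner basis of I + (p) is {u, v + 1} ≠ {1}, a proper ideal, so the enlarged system stays consistent: p is independent of I, with normal form -22/3v - 22/3.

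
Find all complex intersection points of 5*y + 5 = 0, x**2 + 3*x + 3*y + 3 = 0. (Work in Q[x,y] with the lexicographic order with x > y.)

{(-3, -1), (0, -1)}

Compute a lex Gröbner basis by Buchberger's algorithm.
f_1 = 5*y + 5, LT = y.
f_2 = x**2 + 3*x + 3*y + 3, LT = x**2.

The S-polynomials (S(f_1,f_2)) all reduce to 0 modulo the current basis, so we have a Gröbner basis.
Inter-reduce: drop elements whose leading term is divisible by another's, tail-reduce, and make monic.
Reduced Gröbner basis: {x**2 + 3*x, y + 1}.

From the last basis element, y + 1 = 0, so y takes values in {-1}. Each choice, substituted upward through the basis, yields the corresponding point(s) of the solution set.
  y = -1: the earlier basis element becomes x**2 + 3*x = 0, giving x = -3, 0 — points (-3, -1), (0, -1).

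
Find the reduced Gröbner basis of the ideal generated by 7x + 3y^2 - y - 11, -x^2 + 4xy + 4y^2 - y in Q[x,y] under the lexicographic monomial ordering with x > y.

G = {x + 3/7y^2 - 1/7y - 11/7, y^4 + 26/3y^3 - 289/9y^2 - 79/3y + 121/9}

f_1 = 7x + 3y^2 - y - 11, LT = x.
f_2 = -x^2 + 4xy + 4y^2 - y, LT = x^2.

S(f_1,f_2): lcm = x^2. S = 3/7xy^2 + 27/7xy - 11/7x + 4y^2 - y.
  reduce S modulo (f_1, f_2):
  remainder -9/49y^4 - 78/49y^3 + 289/49y^2 + 237/49y - 121/49 ≠ 0; add g_3 = -9/49y^4 - 78/49y^3 + 289/49y^2 + 237/49y - 121/49 to the basis.

The other S-polynomials (S(f_1,g_3), S(f_2,g_3)) all reduce to 0 modulo the current basis, so we have a Gröbner basis.
Inter-reduce: drop elements whose leading term is divisible by another's, tail-reduce, and make monic.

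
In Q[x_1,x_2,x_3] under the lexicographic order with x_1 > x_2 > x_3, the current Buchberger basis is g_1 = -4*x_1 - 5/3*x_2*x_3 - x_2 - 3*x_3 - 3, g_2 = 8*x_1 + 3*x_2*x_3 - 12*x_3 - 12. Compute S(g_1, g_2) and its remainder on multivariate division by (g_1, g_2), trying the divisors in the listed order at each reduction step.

S(g_1, g_2) = 1/24*x_2*x_3 + 1/4*x_2 + 9/4*x_3 + 9/4; remainder on division = 1/24*x_2*x_3 + 1/4*x_2 + 9/4*x_3 + 9/4.

lcm(LM(g_1), LM(g_2)) = x_1.
S = (lcm/LT(g_1))·g_1 − (lcm/LT(g_2))·g_2 = 1/24*x_2*x_3 + 1/4*x_2 + 9/4*x_3 + 9/4.
Reduce S modulo (g_1, g_2) in that order:
  leading term x_2*x_3: no divisor's leading term divides it; move 1/24*x_2*x_3 to the remainder.
  leading term x_2: no divisor's leading term divides it; move 1/4*x_2 to the remainder.
  leading term x_3: no divisor's leading term divides it; move 9/4*x_3 to the remainder.
  leading term 1: no divisor's leading term divides it; move 9/4 to the remainder.
The remainder 1/24*x_2*x_3 + 1/4*x_2 + 9/4*x_3 + 9/4 is nonzero, so it would be added as the next basis element.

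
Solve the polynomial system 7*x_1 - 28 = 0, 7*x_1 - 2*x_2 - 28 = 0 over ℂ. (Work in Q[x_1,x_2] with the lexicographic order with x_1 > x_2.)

Compute a lex Gröbner basis by Buchberger's algorithm.
f_1 = 7*x_1 - 28, LT = x_1.
f_2 = 7*x_1 - 2*x_2 - 28, LT = x_1.

S(f_1,f_2): lcm = x_1. S = 2/7*x_2.
  reduce S modulo (f_1, f_2):
  remainder 2/7*x_2 ≠ 0; add h_3 = 2/7*x_2 to the basis.

The other S-polynomials (S(f_1,h_3), S(f_2,h_3)) all reduce to 0 modulo the current basis, so we have a Gröbner basis.
Inter-reduce: drop elements whose leading term is divisible by another's, tail-reduce, and make monic.
Reduced Gröbner basis: {x_1 - 4, x_2}.

Elimination: the polynomial x_2 lies in the elimination ideal for x_2, so x_2 ∈ {0}. For each such x_2, the remaining basis elements (now univariate) give the rest of the solution.
  x_2 = 0: the earlier basis element becomes x_1 - 4 = 0, giving x_1 = 4 — point (4, 0).

{(4, 0)}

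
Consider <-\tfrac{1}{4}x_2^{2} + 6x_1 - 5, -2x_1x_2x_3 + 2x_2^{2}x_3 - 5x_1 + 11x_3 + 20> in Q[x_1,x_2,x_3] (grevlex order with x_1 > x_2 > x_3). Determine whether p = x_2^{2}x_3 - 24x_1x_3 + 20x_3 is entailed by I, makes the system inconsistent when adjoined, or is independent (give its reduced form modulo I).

x_2^{2}x_3 - 24x_1x_3 + 20x_3 lies in I (it reduces to 0).

First compute the reduced Gröbner basis of I by Buchberger's algorithm.
f_1 = -\tfrac{1}{4}x_2^{2} + 6x_1 - 5, LT = x_2^{2}.
f_2 = -2x_1x_2x_3 + 2x_2^{2}x_3 - 5x_1 + 11x_3 + 20, LT = x_1x_2x_3.

S(f_1,f_2): lcm = x_1x_2^{2}x_3. S = x_2^{3}x_3 - 24x_1^{2}x_3 - \tfrac{5}{2}x_1x_2 + 20x_1x_3 + \tfrac{11}{2}x_2x_3 + 10x_2.
  reduce S modulo (f_1, f_2):
  remainder -24x_1^{2}x_3 - \tfrac{5}{2}x_1x_2 + 596x_1x_3 - \tfrac{29}{2}x_2x_3 - 60x_1 + 10x_2 - 348x_3 + 240 ≠ 0; add h_3 = -24x_1^{2}x_3 - \tfrac{5}{2}x_1x_2 + 596x_1x_3 - \tfrac{29}{2}x_2x_3 - 60x_1 + 10x_2 - 348x_3 + 240 to the basis.

The other S-polynomials (S(f_1,h_3), S(f_2,h_3)) all reduce to 0 modulo the current basis, so we have a Gröbner basis.
Inter-reduce: drop elements whose leading term is divisible by another's, tail-reduce, and make monic.
Reduced Gröbner basis: {x_1^{2}x_3 + \tfrac{5}{48}x_1x_2 - \tfrac{149}{6}x_1x_3 + \tfrac{29}{48}x_2x_3 + \tfrac{5}{2}x_1 - \tfrac{5}{12}x_2 + \tfrac{29}{2}x_3 - 10, x_1x_2x_3 - 24x_1x_3 + \tfrac{5}{2}x_1 + \tfrac{29}{2}x_3 - 10, x_2^{2} - 24x_1 + 20}.
Label its elements g_1 = x_1^{2}x_3 + \tfrac{5}{48}x_1x_2 - \tfrac{149}{6}x_1x_3 + \tfrac{29}{48}x_2x_3 + \tfrac{5}{2}x_1 - \tfrac{5}{12}x_2 + \tfrac{29}{2}x_3 - 10, g_2 = x_1x_2x_3 - 24x_1x_3 + \tfrac{5}{2}x_1 + \tfrac{29}{2}x_3 - 10, g_3 = x_2^{2} - 24x_1 + 20.

Reduce p = x_2^{2}x_3 - 24x_1x_3 + 20x_3 modulo G:
  leading term x_2^{2}x_3: subtract (x_3)·g_3 from x_2^{2}x_3 - 24x_1x_3 + 20x_3 → 0
  normal form = 0.
Since the normal form is 0, p ∈ I.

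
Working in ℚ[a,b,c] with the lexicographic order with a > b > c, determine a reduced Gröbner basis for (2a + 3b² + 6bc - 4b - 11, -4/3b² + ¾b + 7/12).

f_1 = 2a + 3b² + 6bc - 4b - 11, LT = a.
f_2 = -4/3b² + ¾b + 7/12, LT = b².

The S-polynomials (S(f_1,f_2)) all reduce to 0 modulo the current basis, so we have a Gröbner basis.

G = {a + 3bc - 37/32b - 155/32, b² - 9/16b - 7/16}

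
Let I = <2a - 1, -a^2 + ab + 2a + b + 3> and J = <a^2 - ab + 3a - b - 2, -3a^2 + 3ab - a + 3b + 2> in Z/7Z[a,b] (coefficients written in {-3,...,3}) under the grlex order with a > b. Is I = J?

Equality of ideals is decidable: compute both reduced Gröbner bases (unique for the ordering) and check whether they agree.
Buchberger on the first generating set:
f_1 = 2a - 1, LT = a.
f_2 = -a^2 + ab + 2a + b + 3, LT = a^2.

S(f_1,f_2): lcm = a^2. S = ab - 2a + b + 3.
  leading term ab: subtract (-3b)·f_1 from ab - 2a + b + 3 → -2a - 2b + 3
  leading term a: subtract (-1)·f_1 from -2a - 2b + 3 → -2b + 2
  leading term b: no divisor's leading term divides it; move -2b to the remainder.
  leading term 1: no divisor's leading term divides it; move 2 to the remainder.
  remainder -2b + 2 ≠ 0; add g_3 = -2b + 2 to the basis.

The other S-polynomials (S(f_1,g_3), S(f_2,g_3)) all reduce to 0 modulo the current basis, so we have a Gröbner basis.
Inter-reduce: drop elements whose leading term is divisible by another's, tail-reduce, and make monic.
Reduced Gröbner basis: {a + 3, b - 1}.

Buchberger on the second generating set:
h_1 = a^2 - ab + 3a - b - 2, LT = a^2.
h_2 = -3a^2 + 3ab - a + 3b + 2, LT = a^2.

S(h_1,h_2): lcm = a^2. S = -2a + 1.
  leading term a: no divisor's leading term divides it; move -2a to the remainder.
  leading term 1: no divisor's leading term divides it; move 1 to the remainder.
  remainder -2a + 1 ≠ 0; add k_3 = -2a + 1 to the basis.

S(h_1,k_3): lcm = a^2. S = -ab - b - 2.
  leading term ab: subtract (-3b)·k_3 from -ab - b - 2 → 2b - 2
  leading term b: no divisor's leading term divides it; move 2b to the remainder.
  leading term 1: no divisor's leading term divides it; move -2 to the remainder.
  remainder 2b - 2 ≠ 0; add k_4 = 2b - 2 to the basis.

The other S-polynomials (S(h_2,k_3), S(h_1,k_4), S(h_2,k_4), S(k_3,k_4)) all reduce to 0 modulo the current basis, so we have a Gröbner basis.
Inter-reduce: drop elements whose leading term is divisible by another's, tail-reduce, and make monic.
Reduced Gröbner basis: {a + 3, b - 1}.

Same reduced basis, so the two generating sets span the same ideal.

Yes, the ideals are equal.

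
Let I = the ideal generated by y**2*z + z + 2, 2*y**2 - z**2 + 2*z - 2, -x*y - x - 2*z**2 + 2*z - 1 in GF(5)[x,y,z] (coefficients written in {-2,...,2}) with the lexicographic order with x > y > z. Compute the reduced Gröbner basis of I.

G = {x - y*z**2 + 2*y*z + z**2 - 2*z, y**2 + 2*z**2 + z - 1, z**3 - 2*z**2 - z - 1}

f_1 = y**2*z + z + 2, LT = y**2*z.
f_2 = 2*y**2 - z**2 + 2*z - 2, LT = y**2.
f_3 = -x*y - x - 2*z**2 + 2*z - 1, LT = x*y.

S(f_1,f_2): lcm = y**2*z. S = -2*z**3 - z**2 + 2*z + 2.
  leading term z**3: no divisor's leading term divides it; move -2*z**3 to the remainder.
  leading term z**2: no divisor's leading term divides it; move -z**2 to the remainder.
  leading term z: no divisor's leading term divides it; move 2*z to the remainder.
  leading term 1: no divisor's leading term divides it; move 2 to the remainder.
  remainder -2*z**3 - z**2 + 2*z + 2 ≠ 0; add g_4 = -2*z**3 - z**2 + 2*z + 2 to the basis.

S(f_1,f_3): lcm = x*y**2*z. S = -x*y*z + x*z + 2*x - 2*y*z**3 + 2*y*z**2 - y*z.
  leading term x*y*z: subtract (z)·f_3 from -x*y*z + x*z + 2*x - 2*y*z**3 + 2*y*z**2 - y*z → 2*x*z + 2*x - 2*y*z**3 + 2*y*z**2 - y*z + 2*z**3 - 2*z**2 + z
  leading term x*z: no divisor's leading term divides it; move 2*x*z to the remainder.
  leading term x: no divisor's leading term divides it; move 2*x to the remainder.
  leading term y*z**3: subtract (y)·g_4 from -2*y*z**3 + 2*y*z**2 - y*z + 2*z**3 - 2*z**2 + z → -2*y*z**2 + 2*y*z - 2*y + 2*z**3 - 2*z**2 + z
  leading term y*z**2: no divisor's leading term divides it; move -2*y*z**2 to the remainder.
  leading term y*z: no divisor's leading term divides it; move 2*y*z to the remainder.
  leading term y: no divisor's leading term divides it; move -2*y to the remainder.
  leading term z**3: subtract (-1)·g_4 from 2*z**3 - 2*z**2 + z → 2*z**2 - 2*z + 2
  leading term z**2: no divisor's leading term divides it; move 2*z**2 to the remainder.
  leading term z: no divisor's leading term divides it; move -2*z to the remainder.
  leading term 1: no divisor's leading term divides it; move 2 to the remainder.
  remainder 2*x*z + 2*x - 2*y*z**2 + 2*y*z - 2*y + 2*z**2 - 2*z + 2 ≠ 0; add g_5 = 2*x*z + 2*x - 2*y*z**2 + 2*y*z - 2*y + 2*z**2 - 2*z + 2 to the basis.

S(f_2,f_3): lcm = x*y**2. S = -x*y + 2*x*z**2 + x*z - x - 2*y*z**2 + 2*y*z - y.
  leading term x*y: subtract (1)·f_3 from -x*y + 2*x*z**2 + x*z - x - 2*y*z**2 + 2*y*z - y → 2*x*z**2 + x*z - 2*y*z**2 + 2*y*z - y + 2*z**2 - 2*z + 1
  leading term x*z**2: subtract (z)·g_5 from 2*x*z**2 + x*z - 2*y*z**2 + 2*y*z - y + 2*z**2 - 2*z + 1 → -x*z + 2*y*z**3 + y*z**2 - y*z - y - 2*z**3 - z**2 + z + 1
  leading term x*z: subtract (2)·g_5 from -x*z + 2*y*z**3 + y*z**2 - y*z - y - 2*z**3 - z**2 + z + 1 → x + 2*y*z**3 - 2*y - 2*z**3 + 2
  leading term x: no divisor's leading term divides it; move x to the remainder.
  leading term y*z**3: subtract (-y)·g_4 from 2*y*z**3 - 2*y - 2*z**3 + 2 → -y*z**2 + 2*y*z - 2*z**3 + 2
  leading term y*z**2: no divisor's leading term divides it; move -y*z**2 to the remainder.
  leading term y*z: no divisor's leading term divides it; move 2*y*z to the remainder.
  leading term z**3: subtract (1)·g_4 from -2*z**3 + 2 → z**2 - 2*z
  leading term z**2: no divisor's leading term divides it; move z**2 to the remainder.
  leading term z: no divisor's leading term divides it; move -2*z to the remainder.
  remainder x - y*z**2 + 2*y*z + z**2 - 2*z ≠ 0; add g_6 = x - y*z**2 + 2*y*z + z**2 - 2*z to the basis.

The other S-polynomials (S(f_1,g_4), S(f_2,g_4), S(f_3,g_4), S(f_1,g_5), S(f_2,g_5), S(f_3,g_5), S(g_4,g_5), S(f_1,g_6), S(f_2,g_6), S(f_3,g_6), S(g_4,g_6), S(g_5,g_6)) all reduce to 0 modulo the current basis, so we have a Gröbner basis.
Inter-reduce: drop elements whose leading term is divisible by another's, tail-reduce, and make monic.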